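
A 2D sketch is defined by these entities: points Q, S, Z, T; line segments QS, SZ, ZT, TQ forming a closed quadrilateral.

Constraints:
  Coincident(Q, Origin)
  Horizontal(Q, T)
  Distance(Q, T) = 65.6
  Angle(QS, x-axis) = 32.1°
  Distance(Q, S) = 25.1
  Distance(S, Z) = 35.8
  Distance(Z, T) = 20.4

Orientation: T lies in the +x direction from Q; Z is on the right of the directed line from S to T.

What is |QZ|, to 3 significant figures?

49.2

Q is at the origin; QT is horizontal with |QT| = 65.6 and T in +x, so T = (65.6, 0). QS runs at 32.1° with |QS| = 25.1, so S = (21.3, 13.3). Z is determined by |SZ| = 35.8 and |ZT| = 20.4 together: it lies at the intersection of circle(S, 35.8) and circle(T, 20.4). With |ST| = 46.3, the foot of the radical line on ST is 32.5 from S and the perpendicular offset is √(35.8² − 32.5²) = 15.0. Taking the right-of-ST solution: Z = (48.1, -10.4).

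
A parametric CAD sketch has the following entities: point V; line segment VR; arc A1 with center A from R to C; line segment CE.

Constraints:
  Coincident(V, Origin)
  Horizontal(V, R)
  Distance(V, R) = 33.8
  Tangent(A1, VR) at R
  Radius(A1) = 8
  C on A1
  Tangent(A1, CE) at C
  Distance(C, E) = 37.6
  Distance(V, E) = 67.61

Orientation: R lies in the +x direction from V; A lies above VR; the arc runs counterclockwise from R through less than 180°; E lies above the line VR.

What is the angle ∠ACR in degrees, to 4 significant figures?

54.82°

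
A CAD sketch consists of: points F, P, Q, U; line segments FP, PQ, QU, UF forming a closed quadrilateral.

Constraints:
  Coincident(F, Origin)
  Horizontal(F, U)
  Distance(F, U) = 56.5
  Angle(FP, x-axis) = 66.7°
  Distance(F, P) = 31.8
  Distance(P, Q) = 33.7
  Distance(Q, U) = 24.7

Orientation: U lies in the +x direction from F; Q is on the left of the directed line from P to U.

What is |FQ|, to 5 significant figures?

50.620

F is at the origin; FU is horizontal with |FU| = 56.5 and U in +x, so U = (56.5, 0). FP runs at 66.7° with |FP| = 31.8, so P = (12.578, 29.207). Q is determined by |PQ| = 33.7 and |QU| = 24.7 together: it lies at the intersection of circle(P, 33.7) and circle(U, 24.7). With |PU| = 52.746, the foot of the radical line on PU is 31.355 from P and the perpendicular offset is √(33.7² − 31.355²) = 12.350. Taking the left-of-PU solution: Q = (45.527, 22.129).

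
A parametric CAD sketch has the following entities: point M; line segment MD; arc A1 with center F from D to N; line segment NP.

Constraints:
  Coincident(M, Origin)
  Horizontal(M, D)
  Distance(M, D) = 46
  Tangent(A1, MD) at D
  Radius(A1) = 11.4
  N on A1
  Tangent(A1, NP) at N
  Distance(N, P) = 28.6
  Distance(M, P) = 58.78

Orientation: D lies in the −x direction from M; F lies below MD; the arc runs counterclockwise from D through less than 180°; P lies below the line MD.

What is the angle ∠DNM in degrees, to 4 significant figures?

43.14°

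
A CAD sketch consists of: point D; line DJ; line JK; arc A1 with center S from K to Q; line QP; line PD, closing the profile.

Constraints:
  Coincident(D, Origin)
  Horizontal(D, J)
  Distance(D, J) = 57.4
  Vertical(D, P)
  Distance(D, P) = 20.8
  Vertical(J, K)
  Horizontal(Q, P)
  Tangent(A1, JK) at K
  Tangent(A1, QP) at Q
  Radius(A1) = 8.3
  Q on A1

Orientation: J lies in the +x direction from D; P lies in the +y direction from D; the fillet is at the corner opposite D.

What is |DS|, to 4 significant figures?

50.67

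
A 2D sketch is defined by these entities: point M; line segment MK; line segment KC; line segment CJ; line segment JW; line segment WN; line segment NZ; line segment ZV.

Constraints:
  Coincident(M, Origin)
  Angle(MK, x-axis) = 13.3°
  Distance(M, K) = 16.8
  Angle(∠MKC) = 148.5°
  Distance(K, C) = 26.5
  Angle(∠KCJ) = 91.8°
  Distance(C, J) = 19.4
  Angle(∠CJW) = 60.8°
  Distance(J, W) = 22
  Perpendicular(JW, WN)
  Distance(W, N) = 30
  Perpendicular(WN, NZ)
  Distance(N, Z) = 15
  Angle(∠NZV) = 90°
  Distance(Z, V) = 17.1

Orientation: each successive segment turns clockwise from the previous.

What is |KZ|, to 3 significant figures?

36.2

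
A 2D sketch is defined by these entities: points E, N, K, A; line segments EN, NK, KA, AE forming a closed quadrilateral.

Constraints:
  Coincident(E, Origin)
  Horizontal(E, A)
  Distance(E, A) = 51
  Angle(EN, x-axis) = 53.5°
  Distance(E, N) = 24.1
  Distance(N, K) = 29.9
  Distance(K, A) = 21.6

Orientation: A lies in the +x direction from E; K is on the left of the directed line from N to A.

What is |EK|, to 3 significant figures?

48.7

Checks: |NK| = 29.90 ✓; |KA| = 21.60 ✓.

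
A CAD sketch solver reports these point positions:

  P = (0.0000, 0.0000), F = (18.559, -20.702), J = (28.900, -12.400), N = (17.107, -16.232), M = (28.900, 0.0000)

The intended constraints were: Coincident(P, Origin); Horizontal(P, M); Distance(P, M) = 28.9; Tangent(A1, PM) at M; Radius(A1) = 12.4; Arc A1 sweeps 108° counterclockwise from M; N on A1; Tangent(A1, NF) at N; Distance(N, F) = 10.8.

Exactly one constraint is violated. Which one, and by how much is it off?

Distance(N, F) = 10.8 — off by 6.10.

P = (0.00, 0.00) ✓; P.y = 0.00, M.y = 0.00 ✓; |PM| = 28.90 ✓; ∠(JM, MP) = 90.00° ✓; |JM| = 12.40 ✓; bearing(J→N) − bearing(J→M) = 108.0° ✓; |JN| = 12.40 ✓; ∠(JN, NF) = 90.01° ✓; |NF| = 4.700 ✗.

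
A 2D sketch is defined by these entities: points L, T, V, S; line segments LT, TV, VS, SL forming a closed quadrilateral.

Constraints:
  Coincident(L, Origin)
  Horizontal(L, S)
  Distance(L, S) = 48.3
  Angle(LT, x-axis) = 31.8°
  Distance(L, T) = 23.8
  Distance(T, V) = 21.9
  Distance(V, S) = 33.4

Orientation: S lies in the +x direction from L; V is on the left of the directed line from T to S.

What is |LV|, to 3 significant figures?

44.9

Checks: |TV| = 21.90 ✓; |VS| = 33.40 ✓.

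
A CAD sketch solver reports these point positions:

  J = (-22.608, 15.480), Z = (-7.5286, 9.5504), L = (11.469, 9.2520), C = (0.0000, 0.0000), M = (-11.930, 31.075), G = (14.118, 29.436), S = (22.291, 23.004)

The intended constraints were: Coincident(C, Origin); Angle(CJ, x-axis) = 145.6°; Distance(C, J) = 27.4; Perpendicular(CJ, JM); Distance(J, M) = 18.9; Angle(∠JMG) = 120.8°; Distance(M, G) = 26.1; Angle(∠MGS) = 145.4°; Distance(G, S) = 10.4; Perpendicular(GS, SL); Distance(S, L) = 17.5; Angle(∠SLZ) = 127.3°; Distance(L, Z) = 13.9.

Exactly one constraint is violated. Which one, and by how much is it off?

Distance(L, Z) = 13.9 — off by 5.10.

C = (0.00, 0.00) ✓; CJ at 145.6° ✓; |CJ| = 27.40 ✓; ∠(CJ, JM) = 90.00° ✓; |JM| = 18.90 ✓; ∠JMG = 120.8° ✓; |MG| = 26.10 ✓; ∠MGS = 145.4° ✓; |GS| = 10.40 ✓; ∠(GS, SL) = 90.00° ✓; |SL| = 17.50 ✓; ∠SLZ = 127.3° ✓; |LZ| = 19.00 ✗.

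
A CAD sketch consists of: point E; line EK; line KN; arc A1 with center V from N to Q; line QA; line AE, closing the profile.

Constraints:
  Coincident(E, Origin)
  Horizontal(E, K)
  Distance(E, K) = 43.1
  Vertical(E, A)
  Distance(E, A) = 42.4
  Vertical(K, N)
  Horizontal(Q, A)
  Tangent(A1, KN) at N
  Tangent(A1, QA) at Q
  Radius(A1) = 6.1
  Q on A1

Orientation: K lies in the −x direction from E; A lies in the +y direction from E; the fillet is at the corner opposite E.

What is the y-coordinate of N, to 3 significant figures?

36.3

E is at the origin; EK is horizontal with |EK| = 43.1 and K on the −x side, so K = (-43.1, 0.00). EA is vertical with |EA| = 42.4 and A on the +y side, so A = (0.00, 42.4). The virtual corner opposite E is at (-43.1, 42.4). Since A1 is tangent to KN there, VN ⟂ KN and since A1 is tangent to QA there, VQ ⟂ QA, with radius 6.1, so the center V sits 6.1 in from both sides at V = (-37.0, 36.3). That places the tangent points at N = (-43.1, 36.3) on KN and Q = (-37.0, 42.4) on QA. So N.y = 36.3.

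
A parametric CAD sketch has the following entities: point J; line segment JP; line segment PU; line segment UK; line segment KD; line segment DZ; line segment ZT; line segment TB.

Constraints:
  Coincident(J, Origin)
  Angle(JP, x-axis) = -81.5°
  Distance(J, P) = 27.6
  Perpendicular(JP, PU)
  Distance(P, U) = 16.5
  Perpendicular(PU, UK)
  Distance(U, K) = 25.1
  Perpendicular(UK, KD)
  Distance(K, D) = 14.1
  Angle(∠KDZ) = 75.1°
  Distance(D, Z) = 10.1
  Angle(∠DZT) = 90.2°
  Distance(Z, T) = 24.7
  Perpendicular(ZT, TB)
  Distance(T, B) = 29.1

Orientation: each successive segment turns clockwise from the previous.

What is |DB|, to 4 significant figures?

31.19

J is at the origin; JP runs at -81.5° with length 27.6, so P = (4.080, -27.30). JP ⟂ PU, so PU runs at -171.5°; with |PU| = 16.5, U = (-12.24, -29.74). PU ⟂ UK, so UK runs at 98.50°; with |UK| = 25.1, K = (-15.95, -4.911). UK ⟂ KD, so KD runs at 8.500°; with |KD| = 14.1, D = (-2.004, -2.827). ∠KDZ = 75.1° gives DZ at -96.40° from the x-axis; with |DZ| = 10.1, Z = (-3.130, -12.86). ∠DZT = 90.2° gives ZT at 173.8° from the x-axis; with |ZT| = 24.7, T = (-27.69, -10.20). ZT is perpendicular to TB, so TB runs at 83.80°; with |TB| = 29.1, B = (-24.54, 18.73). Then |DB| = |B − D| = 31.19.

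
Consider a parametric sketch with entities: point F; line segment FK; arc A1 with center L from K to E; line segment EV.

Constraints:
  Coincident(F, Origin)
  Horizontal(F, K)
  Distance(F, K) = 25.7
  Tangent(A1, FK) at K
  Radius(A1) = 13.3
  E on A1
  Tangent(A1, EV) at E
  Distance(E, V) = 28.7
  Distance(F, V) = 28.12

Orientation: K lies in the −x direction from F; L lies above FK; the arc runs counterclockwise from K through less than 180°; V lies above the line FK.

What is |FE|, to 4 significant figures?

16.01

Checks: |LE| = 13.30 ✓; ∠(LE, EV) = 90.00° ✓; |EV| = 28.70 ✓; |FV| = 28.12 ✓.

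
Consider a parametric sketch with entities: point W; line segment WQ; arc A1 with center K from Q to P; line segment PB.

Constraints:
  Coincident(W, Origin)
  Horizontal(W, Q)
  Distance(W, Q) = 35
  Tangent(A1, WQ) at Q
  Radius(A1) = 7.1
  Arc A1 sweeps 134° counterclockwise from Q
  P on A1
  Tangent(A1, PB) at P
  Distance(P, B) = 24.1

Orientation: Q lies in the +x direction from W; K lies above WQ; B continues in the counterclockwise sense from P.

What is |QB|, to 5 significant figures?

31.589

W is at the origin; W and Q share the same y with |WQ| = 35.0 and Q on the +x side, so Q = (35.000, 0.0000). Tangency of A1 to WQ means the radius KQ is perpendicular to WQ, so K = Q + (0, 7.1) = (35.000, 7.1000). On A1, Q sits at bearing -90° from K; a 134° counterclockwise sweep puts P at bearing 44°, so P = K + 7.1·(cos 44°, sin 44°) = (40.107, 12.032). A1 meets PB tangentially, so KP is at right angles to PB, so PB runs along (−sin 44°, cos 44°); with |PB| = 24.1, B = (23.366, 29.368). Then |QB| = |B − Q| = 31.589.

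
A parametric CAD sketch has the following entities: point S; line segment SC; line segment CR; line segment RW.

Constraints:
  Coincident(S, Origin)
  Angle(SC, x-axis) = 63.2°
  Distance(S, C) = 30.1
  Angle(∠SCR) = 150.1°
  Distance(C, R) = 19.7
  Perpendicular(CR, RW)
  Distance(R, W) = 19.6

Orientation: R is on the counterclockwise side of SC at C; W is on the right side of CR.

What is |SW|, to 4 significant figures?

57.40

S is at the origin; SC runs at 63.2° with length 30.1, so C = 30.1·(cos 63.2°, sin 63.2°) = (13.57, 26.87). ∠SCR = 150.1°, so CR runs at 63.2° + (180° − 150.1°) = 93.10° from the x-axis; with |CR| = 19.7, R = C + 19.7·(cos 93.10°, sin 93.10°) = (12.51, 46.54). The perpendicularity gives RW at right angles to CR; with |RW| = 19.6 on the right of CR, W = R + 19.6·(0.9985, 0.05408) = (32.08, 47.60). Then |SW| = |W − S| = 57.40.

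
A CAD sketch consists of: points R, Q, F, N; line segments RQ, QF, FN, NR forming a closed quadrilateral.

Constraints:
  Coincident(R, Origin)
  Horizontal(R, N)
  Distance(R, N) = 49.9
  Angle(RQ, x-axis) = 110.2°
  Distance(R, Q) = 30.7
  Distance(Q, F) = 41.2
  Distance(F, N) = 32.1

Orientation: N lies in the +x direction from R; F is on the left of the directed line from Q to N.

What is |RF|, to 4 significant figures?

39.77

R is at the origin; RN is horizontal with |RN| = 49.9 and N in +x, so N = (49.9, 0). RQ runs at 110.2° with |RQ| = 30.7, so Q = (-10.60, 28.81). F is determined by |QF| = 41.2 and |FN| = 32.1 together: it lies at the intersection of circle(Q, 41.2) and circle(N, 32.1). With |QN| = 67.01, the foot of the radical line on QN is 38.48 from Q and the perpendicular offset is √(41.2² − 38.48²) = 14.72. Taking the left-of-QN solution: F = (30.47, 25.55).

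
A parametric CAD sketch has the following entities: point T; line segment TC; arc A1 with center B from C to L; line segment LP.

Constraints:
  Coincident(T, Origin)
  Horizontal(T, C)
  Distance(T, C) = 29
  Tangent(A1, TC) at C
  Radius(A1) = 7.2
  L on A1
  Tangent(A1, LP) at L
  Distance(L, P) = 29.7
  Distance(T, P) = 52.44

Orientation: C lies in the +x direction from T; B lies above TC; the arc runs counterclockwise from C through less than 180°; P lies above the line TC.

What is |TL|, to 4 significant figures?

36.83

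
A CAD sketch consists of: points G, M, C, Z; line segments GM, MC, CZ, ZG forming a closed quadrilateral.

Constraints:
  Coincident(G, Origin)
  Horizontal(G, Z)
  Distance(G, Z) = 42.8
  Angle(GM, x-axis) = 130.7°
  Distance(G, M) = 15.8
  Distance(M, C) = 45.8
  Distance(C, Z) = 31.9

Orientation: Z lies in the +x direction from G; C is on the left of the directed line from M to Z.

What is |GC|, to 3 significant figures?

43.7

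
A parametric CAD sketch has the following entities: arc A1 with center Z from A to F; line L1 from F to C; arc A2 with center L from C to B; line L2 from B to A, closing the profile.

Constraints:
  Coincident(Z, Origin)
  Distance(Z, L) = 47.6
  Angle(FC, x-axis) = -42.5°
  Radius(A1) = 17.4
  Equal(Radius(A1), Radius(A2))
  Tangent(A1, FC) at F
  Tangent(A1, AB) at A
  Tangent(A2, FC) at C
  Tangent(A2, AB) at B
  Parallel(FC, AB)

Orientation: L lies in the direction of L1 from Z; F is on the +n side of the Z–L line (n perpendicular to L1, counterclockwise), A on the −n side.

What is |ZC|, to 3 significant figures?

50.7

The slot axis is L1's direction at -42.5°, so u = (cos -42.5°, sin -42.5°) = (0.737, -0.676) and n = (−sin -42.5°, cos -42.5°) = (0.676, 0.737). Z is at the origin and L lies 47.6 along u from Z, so L = 47.6·u = (35.1, -32.2). Tangency of A1 to both parallel lines with radius 17.4 puts F and A at Z ± 17.4·n: F = (11.8, 12.8), A = (-11.8, -12.8). Equal radii place C and B the same way about L: C = L + 17.4·n = (46.8, -19.3), B = L − 17.4·n = (23.3, -45.0). Then |ZC| = |C − Z| = 50.7.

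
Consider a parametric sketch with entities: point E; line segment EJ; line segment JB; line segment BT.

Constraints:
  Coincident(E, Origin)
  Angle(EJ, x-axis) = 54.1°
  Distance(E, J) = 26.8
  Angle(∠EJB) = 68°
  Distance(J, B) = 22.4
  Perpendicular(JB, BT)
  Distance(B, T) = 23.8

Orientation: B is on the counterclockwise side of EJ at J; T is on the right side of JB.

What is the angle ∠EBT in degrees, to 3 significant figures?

154°

E is at the origin; EJ runs at 54.1° with length 26.8, so J = 26.8·(cos 54.1°, sin 54.1°) = (15.7, 21.7). ∠EJB = 68.0°, so JB runs at 54.1° + (180° − 68.0°) = 166° from the x-axis; with |JB| = 22.4, B = J + 22.4·(cos 166°, sin 166°) = (-6.03, 27.1). JB ⟂ BT; with |BT| = 23.8 on the right of JB, T = B + 23.8·(0.240, 0.971) = (-0.312, 50.2). Then cos ∠EBT = BE·BT / (|BE||BT|), giving 154°.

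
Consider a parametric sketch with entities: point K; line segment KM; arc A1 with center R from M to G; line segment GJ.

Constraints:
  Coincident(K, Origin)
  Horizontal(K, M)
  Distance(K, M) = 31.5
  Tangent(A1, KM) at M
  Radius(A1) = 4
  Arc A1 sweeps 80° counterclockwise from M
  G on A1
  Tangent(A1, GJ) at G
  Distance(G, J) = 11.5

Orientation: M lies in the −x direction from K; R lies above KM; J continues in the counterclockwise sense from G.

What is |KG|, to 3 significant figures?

27.8

K is at the origin; KM is horizontal with |KM| = 31.5 and M on the −x side, so M = (-31.5, 0.00). Since A1 is tangent to KM there, RM ⟂ KM, so R = M + (0, 4) = (-31.5, 4.00). On A1, M sits at bearing -90° from R; an 80° counterclockwise sweep puts G at bearing -10°, so G = R + 4.0·(cos -10°, sin -10°) = (-27.6, 3.31). Then |KG| = |G − K| = 27.8.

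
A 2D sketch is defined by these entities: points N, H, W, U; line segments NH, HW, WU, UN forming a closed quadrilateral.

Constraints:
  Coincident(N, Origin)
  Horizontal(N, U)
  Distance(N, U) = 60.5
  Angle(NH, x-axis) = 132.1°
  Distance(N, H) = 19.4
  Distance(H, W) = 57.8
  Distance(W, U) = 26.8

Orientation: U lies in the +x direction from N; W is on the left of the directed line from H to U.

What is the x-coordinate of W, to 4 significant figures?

44.37

N is at the origin; NU is horizontal with |NU| = 60.5 and U in +x, so U = (60.5, 0). NH runs at 132.1° with |NH| = 19.4, so H = (-13.01, 14.39). W is determined by |HW| = 57.8 and |WU| = 26.8 together: it lies at the intersection of circle(H, 57.8) and circle(U, 26.8). With |HU| = 74.90, the foot of the radical line on HU is 54.96 from H and the perpendicular offset is √(57.8² − 54.96²) = 17.90. Taking the left-of-HU solution: W = (44.37, 21.40).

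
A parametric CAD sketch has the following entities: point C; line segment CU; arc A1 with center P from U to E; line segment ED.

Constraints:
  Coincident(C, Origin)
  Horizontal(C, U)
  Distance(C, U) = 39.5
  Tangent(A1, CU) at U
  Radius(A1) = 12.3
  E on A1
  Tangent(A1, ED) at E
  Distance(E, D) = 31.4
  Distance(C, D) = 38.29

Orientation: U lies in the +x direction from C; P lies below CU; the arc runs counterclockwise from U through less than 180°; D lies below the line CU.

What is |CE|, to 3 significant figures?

29.3

Checks: |CU| = 39.50 ✓; |PE| = 12.30 ✓; ∠(PE, ED) = 90.00° ✓; |ED| = 31.40 ✓; |CD| = 38.29 ✓.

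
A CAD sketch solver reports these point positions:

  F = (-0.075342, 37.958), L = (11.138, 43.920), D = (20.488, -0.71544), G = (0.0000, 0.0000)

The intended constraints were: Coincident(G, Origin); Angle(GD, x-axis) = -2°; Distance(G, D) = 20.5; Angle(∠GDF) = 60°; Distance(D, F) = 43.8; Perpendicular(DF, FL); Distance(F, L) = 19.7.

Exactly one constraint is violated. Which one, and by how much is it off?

Distance(F, L) = 19.7 — off by 7.00.

G = (0.00, 0.00) ✓; GD at -2.000° ✓; |GD| = 20.50 ✓; ∠GDF = 60.00° ✓; |DF| = 43.80 ✓; ∠(DF, FL) = 90.00° ✓; |FL| = 12.70 ✗.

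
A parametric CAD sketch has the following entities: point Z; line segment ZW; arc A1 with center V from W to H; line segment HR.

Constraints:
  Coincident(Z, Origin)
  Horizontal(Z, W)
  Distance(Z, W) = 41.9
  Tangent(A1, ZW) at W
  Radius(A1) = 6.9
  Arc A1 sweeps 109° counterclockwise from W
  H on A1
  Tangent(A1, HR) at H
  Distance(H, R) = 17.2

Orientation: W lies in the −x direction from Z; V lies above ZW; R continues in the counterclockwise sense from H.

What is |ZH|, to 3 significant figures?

36.5

Z is at the origin; Z and W share the same y with |ZW| = 41.9 and W on the −x side, so W = (-41.9, 0.00). A1 meets ZW tangentially, so VW is at right angles to ZW, so V = W + (0, 6.9) = (-41.9, 6.90). On A1, W sits at bearing -90° from V; a 109° counterclockwise sweep puts H at bearing 19°, so H = V + 6.9·(cos 19°, sin 19°) = (-35.4, 9.15). Then |ZH| = |H − Z| = 36.5.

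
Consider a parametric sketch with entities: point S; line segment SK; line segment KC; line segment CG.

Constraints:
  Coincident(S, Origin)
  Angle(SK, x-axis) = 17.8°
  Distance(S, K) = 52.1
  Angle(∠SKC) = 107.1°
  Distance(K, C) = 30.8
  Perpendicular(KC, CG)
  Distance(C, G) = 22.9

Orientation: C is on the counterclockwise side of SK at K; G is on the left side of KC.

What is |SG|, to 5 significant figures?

53.390

S is at the origin; SK runs at 17.8° with length 52.1, so K = 52.1·(cos 17.8°, sin 17.8°) = (49.606, 15.927). ∠SKC = 107.1°, so KC runs at 17.8° + (180° − 107.1°) = 90.700° from the x-axis; with |KC| = 30.8, C = K + 30.8·(cos 90.700°, sin 90.700°) = (49.230, 46.724). The perpendicularity gives CG at right angles to KC; with |CG| = 22.9 on the left of KC, G = C + 22.9·(-0.99993, -0.012217) = (26.331, 46.445). Then |SG| = |G − S| = 53.390.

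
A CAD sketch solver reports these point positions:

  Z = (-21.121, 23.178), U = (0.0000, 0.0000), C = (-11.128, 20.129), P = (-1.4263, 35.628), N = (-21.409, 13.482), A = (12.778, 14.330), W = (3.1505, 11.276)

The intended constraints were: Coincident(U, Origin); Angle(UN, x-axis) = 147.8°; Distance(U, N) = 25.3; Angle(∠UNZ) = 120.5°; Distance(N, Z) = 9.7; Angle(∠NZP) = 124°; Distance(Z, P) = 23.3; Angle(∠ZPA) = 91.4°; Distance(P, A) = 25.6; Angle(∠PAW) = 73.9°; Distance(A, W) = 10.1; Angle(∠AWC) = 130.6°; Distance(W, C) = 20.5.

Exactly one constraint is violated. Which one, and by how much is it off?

Distance(W, C) = 20.5 — off by 3.70.

U = (0.00, 0.00) ✓; UN at 147.8° ✓; |UN| = 25.30 ✓; ∠UNZ = 120.5° ✓; |NZ| = 9.700 ✓; ∠NZP = 124.0° ✓; |ZP| = 23.30 ✓; ∠ZPA = 91.40° ✓; |PA| = 25.60 ✓; ∠PAW = 73.90° ✓; |AW| = 10.10 ✓; ∠AWC = 130.6° ✓; |WC| = 16.80 ✗.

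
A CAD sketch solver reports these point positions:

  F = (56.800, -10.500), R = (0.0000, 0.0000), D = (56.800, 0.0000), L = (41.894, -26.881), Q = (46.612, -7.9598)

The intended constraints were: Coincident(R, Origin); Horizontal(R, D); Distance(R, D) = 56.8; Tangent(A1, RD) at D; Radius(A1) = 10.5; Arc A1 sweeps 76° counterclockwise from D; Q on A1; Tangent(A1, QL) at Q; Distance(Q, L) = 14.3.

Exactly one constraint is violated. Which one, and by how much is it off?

Distance(Q, L) = 14.3 — off by 5.20.

R = (0.00, 0.00) ✓; R.y = 0.00, D.y = 0.00 ✓; |RD| = 56.80 ✓; ∠(FD, DR) = 90.00° ✓; |FD| = 10.50 ✓; bearing(F→Q) − bearing(F→D) = 76.00° ✓; |FQ| = 10.50 ✓; ∠(FQ, QL) = 90.00° ✓; |QL| = 19.50 ✗.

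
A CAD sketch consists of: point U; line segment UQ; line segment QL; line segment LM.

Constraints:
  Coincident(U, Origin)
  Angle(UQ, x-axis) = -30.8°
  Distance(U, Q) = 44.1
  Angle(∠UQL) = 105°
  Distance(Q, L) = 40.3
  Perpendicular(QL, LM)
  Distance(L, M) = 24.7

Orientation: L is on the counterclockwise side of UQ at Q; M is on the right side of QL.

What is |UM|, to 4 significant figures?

84.87

U is at the origin; UQ runs at -30.8° with length 44.1, so Q = 44.1·(cos -30.8°, sin -30.8°) = (37.88, -22.58). ∠UQL = 105.0°, so QL runs at -30.8° + (180° − 105.0°) = 44.20° from the x-axis; with |QL| = 40.3, L = Q + 40.3·(cos 44.20°, sin 44.20°) = (66.77, 5.515). QL is perpendicular to LM; with |LM| = 24.7 on the right of QL, M = L + 24.7·(0.6972, -0.7169) = (83.99, -12.19). Then |UM| = |M − U| = 84.87.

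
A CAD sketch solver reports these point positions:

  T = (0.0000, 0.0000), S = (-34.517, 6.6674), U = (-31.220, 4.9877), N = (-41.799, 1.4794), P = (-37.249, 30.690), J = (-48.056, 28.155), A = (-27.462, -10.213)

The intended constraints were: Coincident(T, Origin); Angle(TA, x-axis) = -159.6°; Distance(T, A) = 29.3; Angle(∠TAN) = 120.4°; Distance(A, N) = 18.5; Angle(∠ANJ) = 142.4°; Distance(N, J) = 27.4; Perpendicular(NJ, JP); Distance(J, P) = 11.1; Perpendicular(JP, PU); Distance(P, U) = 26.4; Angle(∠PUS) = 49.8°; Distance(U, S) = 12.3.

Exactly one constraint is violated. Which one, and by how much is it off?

Distance(U, S) = 12.3 — off by 8.60.

T = (0.00, 0.00) ✓; TA at -159.6° ✓; |TA| = 29.30 ✓; ∠TAN = 120.4° ✓; |AN| = 18.50 ✓; ∠ANJ = 142.4° ✓; |NJ| = 27.40 ✓; ∠(NJ, JP) = 90.00° ✓; |JP| = 11.10 ✓; ∠(JP, PU) = 90.00° ✓; |PU| = 26.40 ✓; ∠PUS = 49.80° ✓; |US| = 3.700 ✗.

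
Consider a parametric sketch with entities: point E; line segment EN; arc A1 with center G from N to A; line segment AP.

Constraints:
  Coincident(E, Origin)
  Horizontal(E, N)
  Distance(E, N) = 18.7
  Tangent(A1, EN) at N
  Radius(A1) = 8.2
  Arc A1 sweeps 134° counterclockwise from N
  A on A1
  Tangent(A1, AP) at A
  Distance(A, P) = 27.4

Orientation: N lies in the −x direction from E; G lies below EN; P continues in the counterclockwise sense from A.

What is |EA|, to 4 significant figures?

28.25

E is at the origin; E and N share the same y with |EN| = 18.7 and N on the −x side, so N = (-18.70, 0.000). Since A1 is tangent to EN there, GN ⟂ EN, so G = N + (0, -8.2) = (-18.70, -8.200). On A1, N sits at bearing 90° from G; a 134° counterclockwise sweep puts A at bearing 224°, so A = G + 8.2·(cos 224°, sin 224°) = (-24.60, -13.90). Then |EA| = |A − E| = 28.25.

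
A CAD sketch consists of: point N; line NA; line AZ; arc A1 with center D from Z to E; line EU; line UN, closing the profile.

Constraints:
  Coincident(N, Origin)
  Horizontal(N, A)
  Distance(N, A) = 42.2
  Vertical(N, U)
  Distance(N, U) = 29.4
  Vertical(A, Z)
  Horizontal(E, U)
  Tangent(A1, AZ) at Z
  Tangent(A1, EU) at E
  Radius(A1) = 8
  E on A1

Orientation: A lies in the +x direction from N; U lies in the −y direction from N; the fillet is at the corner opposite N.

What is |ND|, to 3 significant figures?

40.3

N is at the origin; NA is horizontal with |NA| = 42.2 and A on the +x side, so A = (42.2, 0.00). N and U share the same x with |NU| = 29.4 and U on the −y side, so U = (0.00, -29.4). The virtual corner opposite N is at (42.2, -29.4). The tangent condition forces DZ to be normal to AZ and A1 meets EU tangentially, so DE is at right angles to EU, with radius 8.0, so the center D sits 8.0 in from both sides at D = (34.2, -21.4). Then |ND| = |D − N| = 40.3.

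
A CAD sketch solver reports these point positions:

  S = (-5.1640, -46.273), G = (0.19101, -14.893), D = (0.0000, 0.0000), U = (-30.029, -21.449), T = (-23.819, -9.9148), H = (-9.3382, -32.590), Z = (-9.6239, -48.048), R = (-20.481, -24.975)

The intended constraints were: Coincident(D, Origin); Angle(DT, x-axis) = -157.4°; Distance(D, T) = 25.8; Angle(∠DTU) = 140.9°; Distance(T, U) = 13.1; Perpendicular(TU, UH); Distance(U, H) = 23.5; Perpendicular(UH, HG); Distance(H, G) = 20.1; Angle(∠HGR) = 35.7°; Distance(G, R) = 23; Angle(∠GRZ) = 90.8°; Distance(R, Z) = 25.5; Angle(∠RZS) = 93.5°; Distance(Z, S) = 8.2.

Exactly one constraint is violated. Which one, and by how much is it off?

Distance(Z, S) = 8.2 — off by 3.40.

D = (0.00, 0.00) ✓; DT at -157.4° ✓; |DT| = 25.80 ✓; ∠DTU = 140.9° ✓; |TU| = 13.10 ✓; ∠(TU, UH) = 90.00° ✓; |UH| = 23.50 ✓; ∠(UH, HG) = 90.00° ✓; |HG| = 20.10 ✓; ∠HGR = 35.70° ✓; |GR| = 23.00 ✓; ∠GRZ = 90.80° ✓; |RZ| = 25.50 ✓; ∠RZS = 93.50° ✓; |ZS| = 4.800 ✗.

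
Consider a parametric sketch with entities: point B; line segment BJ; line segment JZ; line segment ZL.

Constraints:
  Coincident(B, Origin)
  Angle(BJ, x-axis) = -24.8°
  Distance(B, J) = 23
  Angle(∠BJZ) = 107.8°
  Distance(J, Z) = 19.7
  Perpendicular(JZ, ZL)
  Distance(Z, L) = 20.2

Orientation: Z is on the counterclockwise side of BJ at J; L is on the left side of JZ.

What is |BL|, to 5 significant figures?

26.785

∠BJZ = 107.8°, so JZ runs at -24.8° + (180° − 107.8°) = 47.400° from the x-axis; with |JZ| = 19.7, Z = J + 19.7·(cos 47.400°, sin 47.400°) = (34.213, 4.8537). The perpendicularity gives ZL at right angles to JZ; with |ZL| = 20.2 on the left of JZ, L = Z + 20.2·(-0.73610, 0.67688) = (19.344, 18.527). Then |BL| = |L − B| = 26.785.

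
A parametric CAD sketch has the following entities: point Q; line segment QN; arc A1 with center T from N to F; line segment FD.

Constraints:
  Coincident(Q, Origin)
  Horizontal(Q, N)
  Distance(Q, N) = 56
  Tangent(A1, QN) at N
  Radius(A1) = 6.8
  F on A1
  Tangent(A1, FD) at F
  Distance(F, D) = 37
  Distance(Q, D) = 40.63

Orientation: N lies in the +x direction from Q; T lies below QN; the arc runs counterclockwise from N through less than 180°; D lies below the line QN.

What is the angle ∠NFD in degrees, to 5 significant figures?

155.24°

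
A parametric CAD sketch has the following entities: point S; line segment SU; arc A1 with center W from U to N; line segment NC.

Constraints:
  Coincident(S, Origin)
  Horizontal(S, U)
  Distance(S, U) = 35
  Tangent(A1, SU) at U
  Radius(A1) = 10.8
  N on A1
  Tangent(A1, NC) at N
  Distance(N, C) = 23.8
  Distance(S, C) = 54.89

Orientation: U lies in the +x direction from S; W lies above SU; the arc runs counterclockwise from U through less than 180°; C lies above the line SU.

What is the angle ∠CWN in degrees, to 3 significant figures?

65.6°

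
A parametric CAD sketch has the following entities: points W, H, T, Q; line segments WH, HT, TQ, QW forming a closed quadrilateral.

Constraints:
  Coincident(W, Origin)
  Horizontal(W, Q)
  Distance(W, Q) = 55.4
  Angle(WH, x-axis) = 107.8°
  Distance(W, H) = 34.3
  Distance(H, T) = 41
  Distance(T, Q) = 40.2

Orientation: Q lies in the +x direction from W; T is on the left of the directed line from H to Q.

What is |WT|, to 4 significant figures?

43.89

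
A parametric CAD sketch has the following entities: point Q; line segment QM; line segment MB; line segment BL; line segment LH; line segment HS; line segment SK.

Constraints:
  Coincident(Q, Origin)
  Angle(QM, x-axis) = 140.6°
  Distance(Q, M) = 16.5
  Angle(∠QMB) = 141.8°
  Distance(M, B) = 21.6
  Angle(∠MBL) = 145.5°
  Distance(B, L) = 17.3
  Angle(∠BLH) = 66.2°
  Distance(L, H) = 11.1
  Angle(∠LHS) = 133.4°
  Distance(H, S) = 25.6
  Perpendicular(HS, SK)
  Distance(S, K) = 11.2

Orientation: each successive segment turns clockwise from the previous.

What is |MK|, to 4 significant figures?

4.888

Q is at the origin; QM runs at 140.6° with length 16.5, so M = (-12.75, 10.47). ∠QMB = 141.8° gives MB at 102.4° from the x-axis; with |MB| = 21.6, B = (-17.39, 31.57). ∠MBL = 145.5° gives BL at 67.90° from the x-axis; with |BL| = 17.3, L = (-10.88, 47.60). ∠BLH = 66.2° gives LH at -45.90° from the x-axis; with |LH| = 11.1, H = (-3.155, 39.63). ∠LHS = 133.4° gives HS at -92.50° from the x-axis; with |HS| = 25.6, S = (-4.272, 14.05). HS is perpendicular to SK, so SK runs at 177.5°; with |SK| = 11.2, K = (-15.46, 14.54). Then |MK| = |K − M| = 4.888.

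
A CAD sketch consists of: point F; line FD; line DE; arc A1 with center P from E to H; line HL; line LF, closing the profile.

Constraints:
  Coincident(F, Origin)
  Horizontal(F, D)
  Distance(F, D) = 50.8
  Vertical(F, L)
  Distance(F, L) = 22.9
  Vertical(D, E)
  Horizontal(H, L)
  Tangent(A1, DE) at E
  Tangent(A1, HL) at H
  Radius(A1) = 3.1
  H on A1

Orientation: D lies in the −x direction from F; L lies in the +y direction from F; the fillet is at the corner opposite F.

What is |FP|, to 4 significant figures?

51.65

FL is vertical with |FL| = 22.9 and L on the +y side, so L = (0.000, 22.90). The virtual corner opposite F is at (-50.80, 22.90). Since A1 is tangent to DE there, PE ⟂ DE and the tangent condition forces PH to be normal to HL, with radius 3.1, so the center P sits 3.1 in from both sides at P = (-47.70, 19.80). Then |FP| = |P − F| = 51.65.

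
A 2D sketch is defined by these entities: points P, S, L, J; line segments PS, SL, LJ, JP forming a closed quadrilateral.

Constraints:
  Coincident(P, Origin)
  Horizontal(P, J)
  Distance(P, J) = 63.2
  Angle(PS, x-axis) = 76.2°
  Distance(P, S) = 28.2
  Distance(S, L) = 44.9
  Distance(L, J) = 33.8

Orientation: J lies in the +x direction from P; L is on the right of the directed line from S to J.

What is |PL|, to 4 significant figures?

32.72

P is at the origin; PJ is horizontal with |PJ| = 63.2 and J in +x, so J = (63.2, 0). PS runs at 76.2° with |PS| = 28.2, so S = (6.727, 27.39). L is determined by |SL| = 44.9 and |LJ| = 33.8 together: it lies at the intersection of circle(S, 44.9) and circle(J, 33.8). With |SJ| = 62.76, the foot of the radical line on SJ is 38.34 from S and the perpendicular offset is √(44.9² − 38.34²) = 23.37. Taking the right-of-SJ solution: L = (31.03, -10.37).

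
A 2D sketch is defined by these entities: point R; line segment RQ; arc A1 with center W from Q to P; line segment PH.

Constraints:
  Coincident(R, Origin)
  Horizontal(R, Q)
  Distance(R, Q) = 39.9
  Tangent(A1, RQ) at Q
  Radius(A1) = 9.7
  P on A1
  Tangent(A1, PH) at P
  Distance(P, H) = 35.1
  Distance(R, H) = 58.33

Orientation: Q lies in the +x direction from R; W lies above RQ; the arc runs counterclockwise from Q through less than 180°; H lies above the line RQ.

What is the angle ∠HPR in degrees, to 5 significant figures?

83.566°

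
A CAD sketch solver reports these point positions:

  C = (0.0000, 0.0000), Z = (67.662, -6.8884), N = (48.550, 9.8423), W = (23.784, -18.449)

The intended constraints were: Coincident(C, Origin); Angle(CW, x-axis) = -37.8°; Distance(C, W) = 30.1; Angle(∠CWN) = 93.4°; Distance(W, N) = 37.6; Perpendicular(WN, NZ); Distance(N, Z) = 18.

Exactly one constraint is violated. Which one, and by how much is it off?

Distance(N, Z) = 18 — off by 7.40.

C = (0.00, 0.00) ✓; CW at -37.80° ✓; |CW| = 30.10 ✓; ∠CWN = 93.40° ✓; |WN| = 37.60 ✓; ∠(WN, NZ) = 90.00° ✓; |NZ| = 25.40 ✗.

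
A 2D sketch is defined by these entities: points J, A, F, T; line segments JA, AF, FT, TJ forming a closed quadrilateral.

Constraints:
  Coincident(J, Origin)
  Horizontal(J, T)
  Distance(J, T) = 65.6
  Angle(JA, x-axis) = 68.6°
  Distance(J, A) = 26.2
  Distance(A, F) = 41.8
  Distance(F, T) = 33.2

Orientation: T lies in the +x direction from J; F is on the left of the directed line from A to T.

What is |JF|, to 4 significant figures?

59.08

Checks: |AF| = 41.80 ✓; |FT| = 33.20 ✓.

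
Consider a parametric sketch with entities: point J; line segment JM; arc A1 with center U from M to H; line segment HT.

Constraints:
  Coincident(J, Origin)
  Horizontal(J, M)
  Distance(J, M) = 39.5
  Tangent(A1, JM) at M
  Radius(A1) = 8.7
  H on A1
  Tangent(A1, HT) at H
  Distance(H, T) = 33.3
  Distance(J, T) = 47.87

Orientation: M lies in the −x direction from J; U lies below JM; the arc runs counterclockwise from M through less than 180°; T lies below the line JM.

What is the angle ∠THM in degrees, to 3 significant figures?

116°

J is at the origin; J and M share the same y with |JM| = 39.5 and M on the −x side, so M = (-39.5, 0.00). A1 meets JM tangentially, so UM is at right angles to JM, so U = M + (0, -8.7) = (-39.5, -8.70). Since UH ⟂ HT (tangency), |UT| = √(8.7² + 33.3²) = 34.4 regardless of where H sits on A1. So T lies on both circle(J, 47.87) and circle(U, 34.4); the below-JM intersection is T = (-25.8, -40.3). H is the foot of the tangent from T: H = (-46.4, -14.1).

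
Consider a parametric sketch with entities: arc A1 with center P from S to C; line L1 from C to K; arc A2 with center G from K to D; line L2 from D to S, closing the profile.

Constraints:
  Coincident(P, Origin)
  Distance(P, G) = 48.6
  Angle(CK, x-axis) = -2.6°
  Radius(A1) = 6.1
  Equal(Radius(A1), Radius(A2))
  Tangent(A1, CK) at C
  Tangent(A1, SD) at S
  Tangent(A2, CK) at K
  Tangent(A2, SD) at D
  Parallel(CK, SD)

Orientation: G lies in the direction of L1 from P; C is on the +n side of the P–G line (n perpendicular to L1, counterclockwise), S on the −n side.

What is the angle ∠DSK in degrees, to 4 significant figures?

14.09°

The slot axis is L1's direction at -2.6°, so u = (cos -2.6°, sin -2.6°) = (0.9990, -0.04536) and n = (−sin -2.6°, cos -2.6°) = (0.04536, 0.9990). P is at the origin and G lies 48.6 along u from P, so G = 48.6·u = (48.55, -2.205). Tangency of A1 to both parallel lines with radius 6.1 puts C and S at P ± 6.1·n: C = (0.2767, 6.094), S = (-0.2767, -6.094). Equal radii place K and D the same way about G: K = G + 6.1·n = (48.83, 3.889), D = G − 6.1·n = (48.27, -8.298). Then cos ∠DSK = SD·SK / (|SD||SK|), giving 14.09°.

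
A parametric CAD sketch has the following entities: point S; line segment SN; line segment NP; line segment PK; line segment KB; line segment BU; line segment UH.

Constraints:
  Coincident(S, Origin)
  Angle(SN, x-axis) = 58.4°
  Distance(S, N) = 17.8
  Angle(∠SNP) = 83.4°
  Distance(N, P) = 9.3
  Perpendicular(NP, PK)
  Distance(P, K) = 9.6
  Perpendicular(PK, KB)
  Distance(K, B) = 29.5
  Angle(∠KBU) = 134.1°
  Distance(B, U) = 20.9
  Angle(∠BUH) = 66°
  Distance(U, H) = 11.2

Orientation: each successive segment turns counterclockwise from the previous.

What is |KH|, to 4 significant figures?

38.47

∠KBU = 134.1° gives BU at 20.90° from the x-axis; with |BU| = 20.9, U = (43.10, 5.379). ∠BUH = 66.0° gives UH at 134.9° from the x-axis; with |UH| = 11.2, H = (35.20, 13.31). Then |KH| = |H − K| = 38.47.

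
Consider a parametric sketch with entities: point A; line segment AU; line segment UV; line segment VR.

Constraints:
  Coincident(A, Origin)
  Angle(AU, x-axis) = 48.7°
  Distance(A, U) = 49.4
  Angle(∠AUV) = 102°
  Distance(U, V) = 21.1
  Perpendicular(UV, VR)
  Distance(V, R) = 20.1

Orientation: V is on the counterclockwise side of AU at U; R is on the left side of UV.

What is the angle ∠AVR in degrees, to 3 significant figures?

33.0°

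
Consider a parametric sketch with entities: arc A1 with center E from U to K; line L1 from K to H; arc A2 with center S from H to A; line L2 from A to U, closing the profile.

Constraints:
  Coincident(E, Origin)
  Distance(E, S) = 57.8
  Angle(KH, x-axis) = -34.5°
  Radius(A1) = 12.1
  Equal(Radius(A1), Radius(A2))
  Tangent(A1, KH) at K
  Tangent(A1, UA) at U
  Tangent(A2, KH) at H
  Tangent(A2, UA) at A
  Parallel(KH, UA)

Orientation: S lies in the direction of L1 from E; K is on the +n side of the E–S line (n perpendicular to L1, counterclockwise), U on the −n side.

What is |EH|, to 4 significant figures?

59.05

The slot axis is L1's direction at -34.5°, so u = (cos -34.5°, sin -34.5°) = (0.8241, -0.5664) and n = (−sin -34.5°, cos -34.5°) = (0.5664, 0.8241). E is at the origin and S lies 57.8 along u from E, so S = 57.8·u = (47.63, -32.74). Tangency of A1 to both parallel lines with radius 12.1 puts K and U at E ± 12.1·n: K = (6.854, 9.972), U = (-6.854, -9.972). Equal radii place H and A the same way about S: H = S + 12.1·n = (54.49, -22.77), A = S − 12.1·n = (40.78, -42.71). Then |EH| = |H − E| = 59.05.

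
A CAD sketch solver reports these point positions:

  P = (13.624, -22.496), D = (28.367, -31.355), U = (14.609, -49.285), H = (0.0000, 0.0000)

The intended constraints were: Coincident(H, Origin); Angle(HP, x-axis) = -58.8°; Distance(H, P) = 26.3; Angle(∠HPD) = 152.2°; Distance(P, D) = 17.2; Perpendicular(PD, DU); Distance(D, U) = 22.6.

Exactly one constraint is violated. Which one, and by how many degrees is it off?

Perpendicular(PD, DU) — off by 6.50°.

H = (0.00, 0.00) ✓; HP at -58.80° ✓; |HP| = 26.30 ✓; ∠HPD = 152.2° ✓; |PD| = 17.20 ✓; ∠(PD, DU) = 96.50° ✗; |DU| = 22.60 ✓.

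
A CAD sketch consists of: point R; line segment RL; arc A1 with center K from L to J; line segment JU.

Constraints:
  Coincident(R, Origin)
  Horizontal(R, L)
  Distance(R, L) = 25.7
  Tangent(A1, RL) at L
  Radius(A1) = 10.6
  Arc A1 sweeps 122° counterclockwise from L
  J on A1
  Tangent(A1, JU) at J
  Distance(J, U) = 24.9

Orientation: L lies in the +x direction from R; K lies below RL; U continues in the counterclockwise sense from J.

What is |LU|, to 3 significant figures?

37.6

On A1, L sits at bearing 90° from K; a 122° counterclockwise sweep puts J at bearing 212°, so J = K + 10.6·(cos 212°, sin 212°) = (16.7, -16.2). The tangent condition forces KJ to be normal to JU, so JU runs along (−sin 212°, cos 212°); with |JU| = 24.9, U = (29.9, -37.3). Then |LU| = |U − L| = 37.6.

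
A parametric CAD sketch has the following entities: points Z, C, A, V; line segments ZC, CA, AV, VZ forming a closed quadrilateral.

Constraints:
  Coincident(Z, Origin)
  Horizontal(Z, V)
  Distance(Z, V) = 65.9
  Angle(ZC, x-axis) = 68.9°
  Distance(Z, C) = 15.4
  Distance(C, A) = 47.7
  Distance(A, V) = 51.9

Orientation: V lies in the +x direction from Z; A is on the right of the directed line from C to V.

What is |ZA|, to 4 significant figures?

37.95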